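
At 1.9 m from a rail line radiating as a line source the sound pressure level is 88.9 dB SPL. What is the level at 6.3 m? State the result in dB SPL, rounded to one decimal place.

Cylindrical spreading from a line source gives a 10·log₁₀(r₂/r₁) drop.
L₂ = 88.9 − 10·log₁₀(6.3/1.9) = 88.9 − 5.206 = 83.69 dB SPL.

83.7 dB SPL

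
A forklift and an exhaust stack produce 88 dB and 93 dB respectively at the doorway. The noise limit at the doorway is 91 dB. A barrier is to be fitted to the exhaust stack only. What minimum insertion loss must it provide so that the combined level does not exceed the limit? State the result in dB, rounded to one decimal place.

5.0 dB

The untreated sources together contribute 10^(88/10) = 6.310e+08, i.e. 88.00 dB.
To meet 91 dB overall, the treated exhaust stack may contribute at most 10^(91/10) − 6.310e+08 = 6.280e+08, i.e. 87.98 dB.
So the exhaust stack must be reduced from 93 to 87.98 dB: IL = 5.02 dB.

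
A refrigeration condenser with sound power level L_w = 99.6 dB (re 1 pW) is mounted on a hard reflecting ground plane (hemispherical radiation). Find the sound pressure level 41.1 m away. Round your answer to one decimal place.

59.3 dB

L_p = L_w − 10·log₁₀(2π·r²) with r = 41.1 m.
2π·r² = 1.061e+04 m², 10·log₁₀ of that is 40.259 dB.
L_p = 99.6 − 40.259 = 59.34 dB.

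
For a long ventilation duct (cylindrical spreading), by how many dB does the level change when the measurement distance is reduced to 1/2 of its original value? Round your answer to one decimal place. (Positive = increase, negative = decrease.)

+3.0 dB

A line source loses 3 dB per doubling of distance; generally ΔL = −10·log₁₀(r₂/r₁).
ΔL = −10·log₁₀(0.5) = +3.01 dB.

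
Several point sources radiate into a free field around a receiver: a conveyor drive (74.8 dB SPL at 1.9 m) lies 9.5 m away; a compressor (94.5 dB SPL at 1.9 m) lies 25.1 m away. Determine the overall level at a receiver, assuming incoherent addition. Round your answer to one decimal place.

72.4 dB SPL

Propagate each source to the receiver with L = L_ref − 20·log₁₀(r/r_ref), then add intensities.
conveyor drive: 74.8 − 20·log₁₀(9.5/1.9) = 74.8 − 13.98 = 60.82 dB SPL.
compressor: 94.5 − 20·log₁₀(25.1/1.9) = 94.5 − 22.42 = 72.08 dB SPL.
Σ 10^(L/10) = 1.736e+07 → L_total = 10·log₁₀(1.736e+07) = 72.39 dB SPL.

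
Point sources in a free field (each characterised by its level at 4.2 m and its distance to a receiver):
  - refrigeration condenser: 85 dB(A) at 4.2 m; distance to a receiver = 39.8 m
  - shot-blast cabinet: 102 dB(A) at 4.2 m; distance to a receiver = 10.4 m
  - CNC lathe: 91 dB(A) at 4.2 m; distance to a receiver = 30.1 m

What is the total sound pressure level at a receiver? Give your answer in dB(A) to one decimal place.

Apply inverse-square spreading to bring every level to the receiver, then sum 10^(L/10).
refrigeration condenser: 85 − 20·log₁₀(39.8/4.2) = 85 − 19.53 = 65.47 dB(A).
shot-blast cabinet: 102 − 20·log₁₀(10.4/4.2) = 102 − 7.88 = 94.12 dB(A).
CNC lathe: 91 − 20·log₁₀(30.1/4.2) = 91 − 17.11 = 73.89 dB(A).
Σ 10^(L/10) = 2.613e+09 → L_total = 10·log₁₀(2.613e+09) = 94.17 dB(A).

94.2 dB(A)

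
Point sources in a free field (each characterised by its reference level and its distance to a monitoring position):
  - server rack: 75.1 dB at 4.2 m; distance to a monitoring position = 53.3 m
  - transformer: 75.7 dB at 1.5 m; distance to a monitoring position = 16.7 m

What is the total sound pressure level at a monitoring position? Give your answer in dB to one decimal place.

Apply inverse-square spreading to bring every level to the receiver, then sum 10^(L/10).
server rack: 75.1 − 20·log₁₀(53.3/4.2) = 75.1 − 22.07 = 53.03 dB.
transformer: 75.7 − 20·log₁₀(16.7/1.5) = 75.7 − 20.93 = 54.77 dB.
Σ 10^(L/10) = 5.007e+05 → L_total = 10·log₁₀(5.007e+05) = 57.00 dB.

57.0 dB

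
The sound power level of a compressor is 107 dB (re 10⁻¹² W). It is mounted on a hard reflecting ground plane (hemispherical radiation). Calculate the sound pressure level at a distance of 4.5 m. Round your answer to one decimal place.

Free-field hemispherical radiation: L_p = L_w − 10·log₁₀(2π·r²), r = 4.5 m.
2π·r² = 127.2 m², 10·log₁₀ of that is 21.046 dB.
L_p = 107 − 21.046 = 85.95 dB.

86.0 dB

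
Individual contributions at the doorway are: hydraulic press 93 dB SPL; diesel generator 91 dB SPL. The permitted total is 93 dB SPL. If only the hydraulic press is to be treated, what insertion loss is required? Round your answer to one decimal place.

4.3 dB

The untreated sources together contribute 10^(91/10) = 1.259e+09, i.e. 91.00 dB SPL.
The limit corresponds to 10^(93/10) = 1.995e+09; subtracting the fixed part leaves 7.363e+08 for the hydraulic press, i.e. 88.67 dB SPL.
So the hydraulic press must be reduced from 93 to 88.67 dB SPL: IL = 4.33 dB.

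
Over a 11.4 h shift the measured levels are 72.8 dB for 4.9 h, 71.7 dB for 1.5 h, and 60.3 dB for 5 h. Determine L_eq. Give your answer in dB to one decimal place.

70.3 dB

Weight each interval's intensity by its duration and average over T = 11.4 h:
Σ tᵢ·10^(Lᵢ/10) = 4.9·10^(72.8/10) + 1.5·10^(71.7/10) + 5·10^(60.3/10) = 1.209e+08.
L_eq = 10·log₁₀(1.209e+08/11.4) = 70.26 dB.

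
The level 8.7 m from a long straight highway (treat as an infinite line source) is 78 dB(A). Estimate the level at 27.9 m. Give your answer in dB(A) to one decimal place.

72.9 dB(A)

For a line source, L₂ = L₁ − 10·log₁₀(r₂/r₁).
L₂ = 78 − 10·log₁₀(27.9/8.7) = 78 − 5.061 = 72.94 dB(A).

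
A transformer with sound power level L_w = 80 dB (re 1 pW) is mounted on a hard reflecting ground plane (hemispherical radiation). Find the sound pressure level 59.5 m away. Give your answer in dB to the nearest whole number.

Free-field hemispherical radiation: L_p = L_w − 10·log₁₀(2π·r²), r = 59.5 m.
2π·r² = 2.224e+04 m², 10·log₁₀ of that is 43.472 dB.
L_p = 80 − 43.472 = 36.53 dB.

37 dB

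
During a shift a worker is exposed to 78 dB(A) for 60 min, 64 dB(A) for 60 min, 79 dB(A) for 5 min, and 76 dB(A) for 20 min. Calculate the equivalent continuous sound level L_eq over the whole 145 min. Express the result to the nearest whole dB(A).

Weight each interval's intensity by its duration and average over T = 145 min:
Σ tᵢ·10^(Lᵢ/10) = 60·10^(78/10) + 60·10^(64/10) + 5·10^(79/10) + 20·10^(76/10) = 5.130e+09.
L_eq = 10·log₁₀(5.130e+09/145) = 75.49 dB(A).

75 dB(A)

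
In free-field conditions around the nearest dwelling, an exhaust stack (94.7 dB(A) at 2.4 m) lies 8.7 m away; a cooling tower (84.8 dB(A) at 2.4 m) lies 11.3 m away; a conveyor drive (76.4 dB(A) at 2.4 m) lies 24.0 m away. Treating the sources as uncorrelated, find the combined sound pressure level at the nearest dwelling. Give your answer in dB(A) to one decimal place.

83.8 dB(A)

First find each source's level at the receiver (point-source: −20·log₁₀(r/r_ref)), then combine on an intensity basis.
exhaust stack: 94.7 − 20·log₁₀(8.7/2.4) = 94.7 − 11.19 = 83.51 dB(A).
cooling tower: 84.8 − 20·log₁₀(11.3/2.4) = 84.8 − 13.46 = 71.34 dB(A).
conveyor drive: 76.4 − 20·log₁₀(24.0/2.4) = 76.4 − 20.00 = 56.40 dB(A).
Σ 10^(L/10) = 2.386e+08 → L_total = 10·log₁₀(2.386e+08) = 83.78 dB(A).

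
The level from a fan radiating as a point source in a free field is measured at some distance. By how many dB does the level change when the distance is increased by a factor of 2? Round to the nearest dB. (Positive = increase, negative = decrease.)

-6 dB

Point-source spreading: ΔL = −20·log₁₀(r₂/r₁).
ΔL = −20·log₁₀(2) = -6.02 dB.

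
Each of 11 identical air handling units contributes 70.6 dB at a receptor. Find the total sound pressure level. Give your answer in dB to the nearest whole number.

81 dB

N identical incoherent sources raise the level by 10·log₁₀ N.
L_total = 70.6 + 10·log₁₀(11) = 70.6 + 10.414 = 81.01 dB.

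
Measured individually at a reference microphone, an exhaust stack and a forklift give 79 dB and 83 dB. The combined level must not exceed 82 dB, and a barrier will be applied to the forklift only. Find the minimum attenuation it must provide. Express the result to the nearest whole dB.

4 dB

Everything except the forklift sums to 10^(79/10) = 7.943e+07 in linear terms, 79.00 dB.
The limit corresponds to 10^(82/10) = 1.585e+08; subtracting the fixed part leaves 7.906e+07 for the forklift, i.e. 78.98 dB.
So the forklift must be reduced from 83 to 78.98 dB: IL = 4.02 dB.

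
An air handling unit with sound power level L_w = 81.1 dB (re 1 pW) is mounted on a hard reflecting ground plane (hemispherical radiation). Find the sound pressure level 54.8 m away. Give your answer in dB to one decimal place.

The power spreads over a hemisphere of area 2π·r², so L_p = L_w − 10·log₁₀(2π·r²).
2π·r² = 1.887e+04 m², 10·log₁₀ of that is 42.757 dB.
L_p = 81.1 − 42.757 = 38.34 dB.

38.3 dB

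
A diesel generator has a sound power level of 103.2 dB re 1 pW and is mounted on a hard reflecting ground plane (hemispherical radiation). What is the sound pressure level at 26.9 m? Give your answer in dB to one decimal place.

66.6 dB

L_p = L_w − 10·log₁₀(2π·r²) with r = 26.9 m.
2π·r² = 4547 m², 10·log₁₀ of that is 36.577 dB.
L_p = 103.2 − 36.577 = 66.62 dB.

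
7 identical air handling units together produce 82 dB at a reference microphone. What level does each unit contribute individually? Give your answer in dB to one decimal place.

73.5 dB

Dividing the total intensity by 7 lowers the level by 10·log₁₀ 7 = 8.451 dB: L₁ = 82 − 8.451.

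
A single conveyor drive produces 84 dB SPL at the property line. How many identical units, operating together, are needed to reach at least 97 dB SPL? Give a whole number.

20

Need L₁ + 10·log₁₀ N ≥ 97, i.e. log₁₀ N ≥ 1.30.
N ≥ 10^(13.0/10) = 19.953, so N = 20.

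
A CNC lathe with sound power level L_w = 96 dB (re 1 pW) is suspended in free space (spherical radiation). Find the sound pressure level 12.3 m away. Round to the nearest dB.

63 dB

The power spreads over a sphere of area 4π·r², so L_p = L_w − 10·log₁₀(4π·r²).
4π·r² = 1901 m², 10·log₁₀ of that is 32.790 dB.
L_p = 96 − 32.790 = 63.21 dB.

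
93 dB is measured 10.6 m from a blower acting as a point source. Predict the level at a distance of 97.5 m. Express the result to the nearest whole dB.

Spherical spreading from a point source gives a 20·log₁₀(r₂/r₁) drop.
L₂ = 93 − 20·log₁₀(97.5/10.6) = 93 − 19.274 = 73.73 dB.

74 dB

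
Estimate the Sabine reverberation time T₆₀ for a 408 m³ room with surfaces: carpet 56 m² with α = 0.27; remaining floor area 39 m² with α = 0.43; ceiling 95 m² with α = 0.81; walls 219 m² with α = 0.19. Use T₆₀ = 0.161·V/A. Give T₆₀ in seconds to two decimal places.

0.44 s

A = Σ Sᵢαᵢ = 56·0.27 + 39·0.43 + 95·0.81 + 219·0.19 = 150.45 m².
T₆₀ = 0.161 × 408 / 150.45 = 0.437 s.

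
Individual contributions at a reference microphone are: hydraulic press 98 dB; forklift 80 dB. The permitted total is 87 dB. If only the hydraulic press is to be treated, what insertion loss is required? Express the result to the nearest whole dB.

12 dB

The untreated sources together contribute 10^(80/10) = 1.000e+08, i.e. 80.00 dB.
To meet 87 dB overall, the treated hydraulic press may contribute at most 10^(87/10) − 1.000e+08 = 4.012e+08, i.e. 86.03 dB.
Required insertion loss = 98 − 86.03 = 11.97 dB.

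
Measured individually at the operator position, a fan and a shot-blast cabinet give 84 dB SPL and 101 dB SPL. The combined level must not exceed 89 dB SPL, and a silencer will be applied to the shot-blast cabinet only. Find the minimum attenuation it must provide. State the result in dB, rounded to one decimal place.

13.7 dB

The untreated sources together contribute 10^(84/10) = 2.512e+08, i.e. 84.00 dB SPL.
The limit corresponds to 10^(89/10) = 7.943e+08; subtracting the fixed part leaves 5.431e+08 for the shot-blast cabinet, i.e. 87.35 dB SPL.
So the shot-blast cabinet must be reduced from 101 to 87.35 dB SPL: IL = 13.65 dB.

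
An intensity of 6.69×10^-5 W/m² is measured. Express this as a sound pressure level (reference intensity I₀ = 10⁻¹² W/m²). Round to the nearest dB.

Dividing by I₀ shifts the exponent by 12: I/I₀ = 6.69×10^7.
L = 10·(0.8254 + 7) = 78.25 dB.

78 dB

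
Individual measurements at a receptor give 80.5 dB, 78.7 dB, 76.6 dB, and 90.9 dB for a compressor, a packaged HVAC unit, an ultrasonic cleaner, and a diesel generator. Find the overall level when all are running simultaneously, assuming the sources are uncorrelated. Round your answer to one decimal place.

Incoherent sources combine by intensity addition: L_total = 10·log₁₀(Σ 10^(L_i/10)).
Σ 10^(L/10) = 10^(80.5/10) + 10^(78.7/10) + 10^(76.6/10) + 10^(90.9/10) = 1.462e+09.
L_total = 10·log₁₀(1.462e+09) = 91.65 dB.

91.7 dB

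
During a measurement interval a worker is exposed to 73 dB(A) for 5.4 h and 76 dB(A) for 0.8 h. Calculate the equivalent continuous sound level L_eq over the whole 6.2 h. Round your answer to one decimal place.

73.5 dB(A)

The energy average is taken in the linear domain: L_eq = 10·log₁₀[(Σ tᵢ·10^(Lᵢ/10))/T], T = 6.2 h.
Σ tᵢ·10^(Lᵢ/10) = 5.4·10^(73/10) + 0.8·10^(76/10) = 1.396e+08.
L_eq = 10·log₁₀(1.396e+08/6.2) = 73.52 dB(A).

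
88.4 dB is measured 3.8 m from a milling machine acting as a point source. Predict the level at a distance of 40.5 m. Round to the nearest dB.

Spherical spreading from a point source gives a 20·log₁₀(r₂/r₁) drop.
L₂ = 88.4 − 20·log₁₀(40.5/3.8) = 88.4 − 20.553 = 67.85 dB.

68 dB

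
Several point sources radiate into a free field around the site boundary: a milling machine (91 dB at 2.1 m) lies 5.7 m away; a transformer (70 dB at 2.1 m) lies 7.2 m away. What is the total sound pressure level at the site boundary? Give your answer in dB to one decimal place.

First find each source's level at the receiver (point-source: −20·log₁₀(r/r_ref)), then combine on an intensity basis.
milling machine: 91 − 20·log₁₀(5.7/2.1) = 91 − 8.67 = 82.33 dB.
transformer: 70 − 20·log₁₀(7.2/2.1) = 70 − 10.70 = 59.30 dB.
Σ 10^(L/10) = 1.717e+08 → L_total = 10·log₁₀(1.717e+08) = 82.35 dB.

82.3 dB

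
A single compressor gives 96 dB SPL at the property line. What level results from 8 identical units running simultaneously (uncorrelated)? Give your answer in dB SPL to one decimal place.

105.0 dB SPL

L_total = L₁ + 10·log₁₀ N for N identical incoherent sources.
L_total = 96 + 10·log₁₀(8) = 96 + 9.031 = 105.03 dB SPL.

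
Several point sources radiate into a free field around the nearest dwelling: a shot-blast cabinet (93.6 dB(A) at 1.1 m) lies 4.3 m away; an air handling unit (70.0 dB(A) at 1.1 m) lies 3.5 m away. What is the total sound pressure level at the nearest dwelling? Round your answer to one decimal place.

81.8 dB(A)

First find each source's level at the receiver (point-source: −20·log₁₀(r/r_ref)), then combine on an intensity basis.
shot-blast cabinet: 93.6 − 20·log₁₀(4.3/1.1) = 93.6 − 11.84 = 81.76 dB(A).
air handling unit: 70.0 − 20·log₁₀(3.5/1.1) = 70.0 − 10.05 = 59.95 dB(A).
Σ 10^(L/10) = 1.509e+08 → L_total = 10·log₁₀(1.509e+08) = 81.79 dB(A).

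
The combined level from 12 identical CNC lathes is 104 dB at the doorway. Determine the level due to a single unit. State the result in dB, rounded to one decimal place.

93.2 dB

For N identical incoherent sources L_total = L₁ + 10·log₁₀ N, so L₁ = 104 − 10·log₁₀(12) = 104 − 10.792.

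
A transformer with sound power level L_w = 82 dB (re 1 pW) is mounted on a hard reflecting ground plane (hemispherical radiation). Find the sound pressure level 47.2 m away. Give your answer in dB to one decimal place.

Free-field hemispherical radiation: L_p = L_w − 10·log₁₀(2π·r²), r = 47.2 m.
2π·r² = 1.4e+04 m², 10·log₁₀ of that is 41.461 dB.
L_p = 82 − 41.461 = 40.54 dB.

40.5 dB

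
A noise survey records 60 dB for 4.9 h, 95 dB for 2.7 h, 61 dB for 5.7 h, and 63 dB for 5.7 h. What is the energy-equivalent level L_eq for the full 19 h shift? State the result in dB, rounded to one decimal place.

The energy average is taken in the linear domain: L_eq = 10·log₁₀[(Σ tᵢ·10^(Lᵢ/10))/T], T = 19 h.
Σ tᵢ·10^(Lᵢ/10) = 4.9·10^(60/10) + 2.7·10^(95/10) + 5.7·10^(61/10) + 5.7·10^(63/10) = 8.562e+09.
L_eq = 10·log₁₀(8.562e+09/19) = 86.54 dB.

86.5 dB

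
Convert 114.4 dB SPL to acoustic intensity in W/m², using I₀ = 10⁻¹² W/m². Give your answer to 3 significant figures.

0.275 W/m²

I/I₀ = 10^(114.4/10) = 2.754e+11, so I = 2.754e+11 × 10⁻¹² W/m².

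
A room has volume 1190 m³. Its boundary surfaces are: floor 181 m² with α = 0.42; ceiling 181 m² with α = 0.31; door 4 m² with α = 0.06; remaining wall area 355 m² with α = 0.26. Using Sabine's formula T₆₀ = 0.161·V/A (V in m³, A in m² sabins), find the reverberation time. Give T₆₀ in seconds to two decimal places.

0.85 s

Summing Sᵢαᵢ: 181·0.42 + 181·0.31 + 4·0.06 + 355·0.26 = 224.67 m².
T₆₀ = 0.161·V/A = 0.161·1190/224.67 = 0.853 s.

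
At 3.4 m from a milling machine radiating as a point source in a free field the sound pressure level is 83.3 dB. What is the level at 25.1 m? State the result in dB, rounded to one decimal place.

65.9 dB

Point-source attenuation: ΔL = 20·log₁₀(r₂/r₁) = 20·log₁₀(25.1/3.4) = 17.364 dB.
L₂ = 83.3 − 20·log₁₀(25.1/3.4) = 83.3 − 17.364 = 65.94 dB.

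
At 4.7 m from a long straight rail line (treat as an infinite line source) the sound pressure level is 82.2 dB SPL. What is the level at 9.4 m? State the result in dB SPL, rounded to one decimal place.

Cylindrical spreading from a line source gives a 10·log₁₀(r₂/r₁) drop.
L₂ = 82.2 − 10·log₁₀(9.4/4.7) = 82.2 − 3.010 = 79.19 dB SPL.

79.2 dB SPL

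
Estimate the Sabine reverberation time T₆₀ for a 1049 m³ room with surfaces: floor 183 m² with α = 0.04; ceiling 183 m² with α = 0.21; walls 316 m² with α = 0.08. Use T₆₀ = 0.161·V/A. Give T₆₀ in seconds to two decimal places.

2.38 s

Total absorption A = 183·0.04 + 183·0.21 + 316·0.08 = 71.03 m² sabins.
T₆₀ = 0.161 × 1049 / 71.03 = 2.378 s.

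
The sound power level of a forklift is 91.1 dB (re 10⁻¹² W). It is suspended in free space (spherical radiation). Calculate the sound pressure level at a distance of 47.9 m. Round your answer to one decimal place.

46.5 dB

L_p = L_w − 10·log₁₀(4π·r²) with r = 47.9 m.
4π·r² = 2.883e+04 m², 10·log₁₀ of that is 44.599 dB.
L_p = 91.1 − 44.599 = 46.50 dB.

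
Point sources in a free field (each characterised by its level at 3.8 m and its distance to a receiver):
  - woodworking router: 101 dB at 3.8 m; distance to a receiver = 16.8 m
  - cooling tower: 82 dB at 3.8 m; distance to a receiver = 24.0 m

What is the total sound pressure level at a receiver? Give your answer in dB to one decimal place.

88.1 dB

Propagate each source to the receiver with L = L_ref − 20·log₁₀(r/r_ref), then add intensities.
woodworking router: 101 − 20·log₁₀(16.8/3.8) = 101 − 12.91 = 88.09 dB.
cooling tower: 82 − 20·log₁₀(24.0/3.8) = 82 − 16.01 = 65.99 dB.
Σ 10^(L/10) = 6.481e+08 → L_total = 10·log₁₀(6.481e+08) = 88.12 dB.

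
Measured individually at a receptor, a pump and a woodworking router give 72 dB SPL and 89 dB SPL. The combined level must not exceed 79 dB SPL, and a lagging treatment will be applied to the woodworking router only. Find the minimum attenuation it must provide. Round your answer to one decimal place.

Everything except the woodworking router sums to 10^(72/10) = 1.585e+07 in linear terms, 72.00 dB SPL.
To meet 79 dB SPL overall, the treated woodworking router may contribute at most 10^(79/10) − 1.585e+07 = 6.358e+07, i.e. 78.03 dB SPL.
So the woodworking router must be reduced from 89 to 78.03 dB SPL: IL = 10.97 dB.

11.0 dB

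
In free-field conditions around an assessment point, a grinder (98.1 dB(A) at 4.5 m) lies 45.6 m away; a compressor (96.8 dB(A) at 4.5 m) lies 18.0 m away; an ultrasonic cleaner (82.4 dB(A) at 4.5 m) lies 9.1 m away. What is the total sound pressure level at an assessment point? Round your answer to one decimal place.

First find each source's level at the receiver (point-source: −20·log₁₀(r/r_ref)), then combine on an intensity basis.
grinder: 98.1 − 20·log₁₀(45.6/4.5) = 98.1 − 20.12 = 77.98 dB(A).
compressor: 96.8 − 20·log₁₀(18.0/4.5) = 96.8 − 12.04 = 84.76 dB(A).
ultrasonic cleaner: 82.4 − 20·log₁₀(9.1/4.5) = 82.4 − 6.12 = 76.28 dB(A).
Σ 10^(L/10) = 4.045e+08 → L_total = 10·log₁₀(4.045e+08) = 86.07 dB(A).

86.1 dB(A)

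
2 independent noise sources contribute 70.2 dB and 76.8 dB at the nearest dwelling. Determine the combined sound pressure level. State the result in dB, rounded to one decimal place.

77.7 dB

For uncorrelated sources the intensities add, so convert each level to linear form, sum, and take 10·log₁₀ of the total.
Σ 10^(L/10) = 10^(70.2/10) + 10^(76.8/10) = 5.833e+07.
L_total = 10·log₁₀(5.833e+07) = 77.66 dB.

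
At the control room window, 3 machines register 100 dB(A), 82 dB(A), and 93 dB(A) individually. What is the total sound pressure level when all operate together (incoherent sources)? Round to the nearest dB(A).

101 dB(A)

Incoherent sources combine by intensity addition: L_total = 10·log₁₀(Σ 10^(L_i/10)).
Σ 10^(L/10) = 10^(100/10) + 10^(82/10) + 10^(93/10) = 1.215e+10.
L_total = 10·log₁₀(1.215e+10) = 100.85 dB(A).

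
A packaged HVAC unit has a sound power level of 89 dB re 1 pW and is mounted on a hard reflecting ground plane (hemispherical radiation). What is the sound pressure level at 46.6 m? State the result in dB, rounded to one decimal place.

The power spreads over a hemisphere of area 2π·r², so L_p = L_w − 10·log₁₀(2π·r²).
2π·r² = 1.364e+04 m², 10·log₁₀ of that is 41.350 dB.
L_p = 89 − 41.350 = 47.65 dB.

47.7 dB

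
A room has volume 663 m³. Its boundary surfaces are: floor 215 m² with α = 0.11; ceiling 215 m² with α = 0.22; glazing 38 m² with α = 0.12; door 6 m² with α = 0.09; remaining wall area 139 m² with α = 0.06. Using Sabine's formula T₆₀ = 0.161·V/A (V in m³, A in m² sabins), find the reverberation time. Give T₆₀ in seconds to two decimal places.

A = Σ Sᵢαᵢ = 215·0.11 + 215·0.22 + 38·0.12 + 6·0.09 + 139·0.06 = 84.39 m².
T₆₀ = 0.161·V/A = 0.161·663/84.39 = 1.265 s.

1.26 s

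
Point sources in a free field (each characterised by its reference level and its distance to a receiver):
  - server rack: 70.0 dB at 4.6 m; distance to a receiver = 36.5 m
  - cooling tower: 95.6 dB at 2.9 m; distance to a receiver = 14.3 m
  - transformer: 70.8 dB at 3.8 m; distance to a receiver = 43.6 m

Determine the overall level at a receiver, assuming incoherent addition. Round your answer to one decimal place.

81.7 dB

First find each source's level at the receiver (point-source: −20·log₁₀(r/r_ref)), then combine on an intensity basis.
server rack: 70.0 − 20·log₁₀(36.5/4.6) = 70.0 − 17.99 = 52.01 dB.
cooling tower: 95.6 − 20·log₁₀(14.3/2.9) = 95.6 − 13.86 = 81.74 dB.
transformer: 70.8 − 20·log₁₀(43.6/3.8) = 70.8 − 21.19 = 49.61 dB.
Σ 10^(L/10) = 1.496e+08 → L_total = 10·log₁₀(1.496e+08) = 81.75 dB.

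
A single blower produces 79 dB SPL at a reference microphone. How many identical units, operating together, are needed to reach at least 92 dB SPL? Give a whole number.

20

N identical sources give L₁ + 10·log₁₀ N, so require 10·log₁₀ N ≥ 92 − 79 = 13.0 dB.
N ≥ 10^(13.0/10) = 19.953, so N = 20.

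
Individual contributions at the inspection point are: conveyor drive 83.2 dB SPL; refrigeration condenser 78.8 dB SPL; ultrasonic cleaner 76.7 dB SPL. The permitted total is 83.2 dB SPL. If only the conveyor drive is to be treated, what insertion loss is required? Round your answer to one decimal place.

The untreated sources together contribute 10^(78.8/10) + 10^(76.7/10) = 1.226e+08, i.e. 80.89 dB SPL.
The limit corresponds to 10^(83.2/10) = 2.089e+08; subtracting the fixed part leaves 8.630e+07 for the conveyor drive, i.e. 79.36 dB SPL.
So the conveyor drive must be reduced from 83.2 to 79.36 dB SPL: IL = 3.84 dB.

3.8 dB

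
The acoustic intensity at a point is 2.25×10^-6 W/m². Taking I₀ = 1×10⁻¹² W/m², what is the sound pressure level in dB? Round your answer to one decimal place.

63.5 dB

Dividing by I₀ shifts the exponent by 12: I/I₀ = 2.25×10^6.
L = 10·(0.3522 + 6) = 63.52 dB.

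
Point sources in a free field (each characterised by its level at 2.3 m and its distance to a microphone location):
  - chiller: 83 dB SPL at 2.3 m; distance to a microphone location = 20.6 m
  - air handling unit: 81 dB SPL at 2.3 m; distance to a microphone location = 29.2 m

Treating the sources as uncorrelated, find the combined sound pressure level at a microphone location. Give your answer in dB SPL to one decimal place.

65.1 dB SPL

Apply inverse-square spreading to bring every level to the receiver, then sum 10^(L/10).
chiller: 83 − 20·log₁₀(20.6/2.3) = 83 − 19.04 = 63.96 dB SPL.
air handling unit: 81 − 20·log₁₀(29.2/2.3) = 81 − 22.07 = 58.93 dB SPL.
Σ 10^(L/10) = 3.268e+06 → L_total = 10·log₁₀(3.268e+06) = 65.14 dB SPL.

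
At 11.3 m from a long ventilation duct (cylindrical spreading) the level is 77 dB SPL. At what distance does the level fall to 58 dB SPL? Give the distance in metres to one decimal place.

Line-source spreading drops the level by 10·log₁₀(r₂/r₁); inverting, r₂/r₁ = 10^(ΔL/10).
r₂ = 11.3·10^((77−58)/10) = 11.3·10^(19.0/10) = 897.59 m.

897.6 m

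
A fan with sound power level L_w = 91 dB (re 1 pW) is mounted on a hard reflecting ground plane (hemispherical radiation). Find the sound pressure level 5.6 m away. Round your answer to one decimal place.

Free-field hemispherical radiation: L_p = L_w − 10·log₁₀(2π·r²), r = 5.6 m.
2π·r² = 197 m², 10·log₁₀ of that is 22.946 dB.
L_p = 91 − 22.946 = 68.05 dB.

68.1 dB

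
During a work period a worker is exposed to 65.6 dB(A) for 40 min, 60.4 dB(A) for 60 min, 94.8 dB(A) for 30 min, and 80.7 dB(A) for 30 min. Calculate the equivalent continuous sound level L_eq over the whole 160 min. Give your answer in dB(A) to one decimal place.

The energy average is taken in the linear domain: L_eq = 10·log₁₀[(Σ tᵢ·10^(Lᵢ/10))/T], T = 160 min.
Σ tᵢ·10^(Lᵢ/10) = 40·10^(65.6/10) + 60·10^(60.4/10) + 30·10^(94.8/10) + 30·10^(80.7/10) = 9.433e+10.
L_eq = 10·log₁₀(9.433e+10/160) = 87.71 dB(A).

87.7 dB(A)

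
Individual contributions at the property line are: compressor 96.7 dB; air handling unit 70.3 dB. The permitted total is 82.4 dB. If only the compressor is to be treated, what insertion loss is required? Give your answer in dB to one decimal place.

14.6 dB

Everything except the compressor sums to 10^(70.3/10) = 1.072e+07 in linear terms, 70.30 dB.
The limit corresponds to 10^(82.4/10) = 1.738e+08; subtracting the fixed part leaves 1.631e+08 for the compressor, i.e. 82.12 dB.
So the compressor must be reduced from 96.7 to 82.12 dB: IL = 14.58 dB.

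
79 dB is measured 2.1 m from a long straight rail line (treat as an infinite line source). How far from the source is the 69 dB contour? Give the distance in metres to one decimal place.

21.0 m

The 10.0 dB drop corresponds to a distance ratio of 10^(10.0/10) for a line source.
r₂ = 2.1·10^((79−69)/10) = 2.1·10^(10.0/10) = 21.00 m.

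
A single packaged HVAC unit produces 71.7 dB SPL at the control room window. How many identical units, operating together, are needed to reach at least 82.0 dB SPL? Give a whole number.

The shortfall is 82.0 − 71.7 = 10.3 dB, and N units add 10·log₁₀ N, so need 10·log₁₀ N ≥ 10.3.
N ≥ 10^(10.3/10) = 10.715, so N = 11.

11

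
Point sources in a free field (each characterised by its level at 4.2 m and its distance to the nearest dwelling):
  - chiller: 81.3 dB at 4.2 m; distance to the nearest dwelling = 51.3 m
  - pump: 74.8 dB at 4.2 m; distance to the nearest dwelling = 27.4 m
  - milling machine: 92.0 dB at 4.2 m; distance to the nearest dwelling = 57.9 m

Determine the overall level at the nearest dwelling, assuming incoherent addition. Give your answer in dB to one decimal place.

First find each source's level at the receiver (point-source: −20·log₁₀(r/r_ref)), then combine on an intensity basis.
chiller: 81.3 − 20·log₁₀(51.3/4.2) = 81.3 − 21.74 = 59.56 dB.
pump: 74.8 − 20·log₁₀(27.4/4.2) = 74.8 − 16.29 = 58.51 dB.
milling machine: 92.0 − 20·log₁₀(57.9/4.2) = 92.0 − 22.79 = 69.21 dB.
Σ 10^(L/10) = 9.953e+06 → L_total = 10·log₁₀(9.953e+06) = 69.98 dB.

70.0 dB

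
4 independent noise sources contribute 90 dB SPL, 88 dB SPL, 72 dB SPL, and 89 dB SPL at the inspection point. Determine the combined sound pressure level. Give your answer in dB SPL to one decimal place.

93.9 dB SPL

Incoherent sources combine by intensity addition: L_total = 10·log₁₀(Σ 10^(L_i/10)).
Σ 10^(L/10) = 10^(90/10) + 10^(88/10) + 10^(72/10) + 10^(89/10) = 2.441e+09.
L_total = 10·log₁₀(2.441e+09) = 93.88 dB SPL.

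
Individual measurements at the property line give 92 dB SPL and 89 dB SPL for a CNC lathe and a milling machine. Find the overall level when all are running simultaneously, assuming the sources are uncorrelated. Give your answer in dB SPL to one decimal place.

For uncorrelated sources the intensities add, so convert each level to linear form, sum, and take 10·log₁₀ of the total.
Σ 10^(L/10) = 10^(92/10) + 10^(89/10) = 2.379e+09.
L_total = 10·log₁₀(2.379e+09) = 93.76 dB SPL.

93.8 dB SPL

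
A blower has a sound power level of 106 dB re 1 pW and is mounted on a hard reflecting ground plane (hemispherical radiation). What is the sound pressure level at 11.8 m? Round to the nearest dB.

L_p = L_w − 10·log₁₀(2π·r²) with r = 11.8 m.
2π·r² = 874.9 m², 10·log₁₀ of that is 29.419 dB.
L_p = 106 − 29.419 = 76.58 dB.

77 dB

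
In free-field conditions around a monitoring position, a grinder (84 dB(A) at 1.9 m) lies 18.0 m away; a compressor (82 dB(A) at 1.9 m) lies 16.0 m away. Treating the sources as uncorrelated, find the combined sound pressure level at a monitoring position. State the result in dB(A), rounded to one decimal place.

67.0 dB(A)

Propagate each source to the receiver with L = L_ref − 20·log₁₀(r/r_ref), then add intensities.
grinder: 84 − 20·log₁₀(18.0/1.9) = 84 − 19.53 = 64.47 dB(A).
compressor: 82 − 20·log₁₀(16.0/1.9) = 82 − 18.51 = 63.49 dB(A).
Σ 10^(L/10) = 5.034e+06 → L_total = 10·log₁₀(5.034e+06) = 67.02 dB(A).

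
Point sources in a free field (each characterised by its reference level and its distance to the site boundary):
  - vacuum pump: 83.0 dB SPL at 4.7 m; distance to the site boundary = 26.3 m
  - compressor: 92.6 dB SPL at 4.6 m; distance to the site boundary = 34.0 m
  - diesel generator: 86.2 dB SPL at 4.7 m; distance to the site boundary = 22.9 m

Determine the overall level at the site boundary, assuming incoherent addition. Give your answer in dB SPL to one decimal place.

77.6 dB SPL

Propagate each source to the receiver with L = L_ref − 20·log₁₀(r/r_ref), then add intensities.
vacuum pump: 83.0 − 20·log₁₀(26.3/4.7) = 83.0 − 14.96 = 68.04 dB SPL.
compressor: 92.6 − 20·log₁₀(34.0/4.6) = 92.6 − 17.37 = 75.23 dB SPL.
diesel generator: 86.2 − 20·log₁₀(22.9/4.7) = 86.2 − 13.75 = 72.45 dB SPL.
Σ 10^(L/10) = 5.724e+07 → L_total = 10·log₁₀(5.724e+07) = 77.58 dB SPL.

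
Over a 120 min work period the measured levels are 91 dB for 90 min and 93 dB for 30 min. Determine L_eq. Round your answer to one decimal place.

91.6 dB

L_eq = 10·log₁₀[(1/T)·Σ tᵢ·10^(Lᵢ/10)] with T = 120 min.
Σ tᵢ·10^(Lᵢ/10) = 90·10^(91/10) + 30·10^(93/10) = 1.732e+11.
L_eq = 10·log₁₀(1.732e+11/120) = 91.59 dB.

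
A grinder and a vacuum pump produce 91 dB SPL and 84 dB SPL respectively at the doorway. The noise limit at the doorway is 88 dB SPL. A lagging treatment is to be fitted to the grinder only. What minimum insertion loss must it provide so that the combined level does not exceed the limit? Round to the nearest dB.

Everything except the grinder sums to 10^(84/10) = 2.512e+08 in linear terms, 84.00 dB SPL.
To meet 88 dB SPL overall, the treated grinder may contribute at most 10^(88/10) − 2.512e+08 = 3.798e+08, i.e. 85.80 dB SPL.
So the grinder must be reduced from 91 to 85.80 dB SPL: IL = 5.20 dB.

5 dB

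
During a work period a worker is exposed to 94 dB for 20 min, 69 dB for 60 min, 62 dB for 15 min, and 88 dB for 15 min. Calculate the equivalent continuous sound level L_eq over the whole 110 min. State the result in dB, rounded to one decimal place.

L_eq = 10·log₁₀[(1/T)·Σ tᵢ·10^(Lᵢ/10)] with T = 110 min.
Σ tᵢ·10^(Lᵢ/10) = 20·10^(94/10) + 60·10^(69/10) + 15·10^(62/10) + 15·10^(88/10) = 6.020e+10.
L_eq = 10·log₁₀(6.020e+10/110) = 87.38 dB.

87.4 dB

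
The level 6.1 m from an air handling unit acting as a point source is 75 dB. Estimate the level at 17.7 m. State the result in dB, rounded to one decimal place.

Point-source attenuation: ΔL = 20·log₁₀(r₂/r₁) = 20·log₁₀(17.7/6.1) = 9.253 dB.
L₂ = 75 − 20·log₁₀(17.7/6.1) = 75 − 9.253 = 65.75 dB.

65.7 dB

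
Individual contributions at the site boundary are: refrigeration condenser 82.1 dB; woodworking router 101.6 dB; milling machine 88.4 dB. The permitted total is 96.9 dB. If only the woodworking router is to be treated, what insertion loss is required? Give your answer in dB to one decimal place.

The untreated sources together contribute 10^(82.1/10) + 10^(88.4/10) = 8.540e+08, i.e. 89.31 dB.
The limit corresponds to 10^(96.9/10) = 4.898e+09; subtracting the fixed part leaves 4.044e+09 for the woodworking router, i.e. 96.07 dB.
So the woodworking router must be reduced from 101.6 to 96.07 dB: IL = 5.53 dB.

5.5 dB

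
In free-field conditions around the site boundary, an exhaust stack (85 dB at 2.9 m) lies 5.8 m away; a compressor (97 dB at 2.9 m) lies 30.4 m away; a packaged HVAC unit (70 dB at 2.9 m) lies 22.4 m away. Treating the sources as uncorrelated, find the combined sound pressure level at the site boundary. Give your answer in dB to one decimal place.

81.0 dB

Apply inverse-square spreading to bring every level to the receiver, then sum 10^(L/10).
exhaust stack: 85 − 20·log₁₀(5.8/2.9) = 85 − 6.02 = 78.98 dB.
compressor: 97 − 20·log₁₀(30.4/2.9) = 97 − 20.41 = 76.59 dB.
packaged HVAC unit: 70 − 20·log₁₀(22.4/2.9) = 70 − 17.76 = 52.24 dB.
Σ 10^(L/10) = 1.248e+08 → L_total = 10·log₁₀(1.248e+08) = 80.96 dB.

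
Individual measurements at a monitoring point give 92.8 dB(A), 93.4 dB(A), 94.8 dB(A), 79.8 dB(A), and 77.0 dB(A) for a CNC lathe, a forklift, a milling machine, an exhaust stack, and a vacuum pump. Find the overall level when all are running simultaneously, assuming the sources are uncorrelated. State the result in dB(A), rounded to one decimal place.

98.6 dB(A)

For uncorrelated sources the intensities add, so convert each level to linear form, sum, and take 10·log₁₀ of the total.
Σ 10^(L/10) = 10^(92.8/10) + 10^(93.4/10) + 10^(94.8/10) + 10^(79.8/10) + 10^(77.0/10) = 7.259e+09.
L_total = 10·log₁₀(7.259e+09) = 98.61 dB(A).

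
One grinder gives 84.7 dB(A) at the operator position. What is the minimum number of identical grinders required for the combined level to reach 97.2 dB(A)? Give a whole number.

Need L₁ + 10·log₁₀ N ≥ 97.2, i.e. log₁₀ N ≥ 1.25.
N ≥ 10^(12.5/10) = 17.783, so N = 18.

18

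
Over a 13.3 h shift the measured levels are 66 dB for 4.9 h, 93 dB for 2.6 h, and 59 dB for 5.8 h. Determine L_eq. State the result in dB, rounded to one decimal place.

Weight each interval's intensity by its duration and average over T = 13.3 h:
Σ tᵢ·10^(Lᵢ/10) = 4.9·10^(66/10) + 2.6·10^(93/10) + 5.8·10^(59/10) = 5.212e+09.
L_eq = 10·log₁₀(5.212e+09/13.3) = 85.93 dB.

85.9 dB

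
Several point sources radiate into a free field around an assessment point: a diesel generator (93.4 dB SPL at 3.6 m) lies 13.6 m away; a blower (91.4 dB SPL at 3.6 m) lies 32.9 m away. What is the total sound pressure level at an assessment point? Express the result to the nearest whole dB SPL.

82 dB SPL

Propagate each source to the receiver with L = L_ref − 20·log₁₀(r/r_ref), then add intensities.
diesel generator: 93.4 − 20·log₁₀(13.6/3.6) = 93.4 − 11.54 = 81.86 dB SPL.
blower: 91.4 − 20·log₁₀(32.9/3.6) = 91.4 − 19.22 = 72.18 dB SPL.
Σ 10^(L/10) = 1.698e+08 → L_total = 10·log₁₀(1.698e+08) = 82.30 dB SPL.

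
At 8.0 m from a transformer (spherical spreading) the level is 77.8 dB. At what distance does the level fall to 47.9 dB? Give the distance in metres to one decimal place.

For a point source L₁ − L₂ = 20·log₁₀(r₂/r₁), so r₂ = r₁·10^((L₁−L₂)/20).
r₂ = 8.0·10^((77.8−47.9)/20) = 8.0·10^(29.9/20) = 250.09 m.

250.1 m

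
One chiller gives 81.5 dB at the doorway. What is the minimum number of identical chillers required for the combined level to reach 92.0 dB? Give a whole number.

12

Need L₁ + 10·log₁₀ N ≥ 92.0, i.e. log₁₀ N ≥ 1.05.
N ≥ 10^(10.5/10) = 11.220, so N = 12.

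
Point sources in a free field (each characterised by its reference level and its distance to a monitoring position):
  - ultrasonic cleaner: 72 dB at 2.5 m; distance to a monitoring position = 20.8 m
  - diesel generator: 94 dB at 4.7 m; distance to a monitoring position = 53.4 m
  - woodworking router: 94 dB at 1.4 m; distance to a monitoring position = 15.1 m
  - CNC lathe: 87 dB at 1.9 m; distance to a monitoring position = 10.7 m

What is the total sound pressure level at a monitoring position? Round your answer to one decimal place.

Apply inverse-square spreading to bring every level to the receiver, then sum 10^(L/10).
ultrasonic cleaner: 72 − 20·log₁₀(20.8/2.5) = 72 − 18.40 = 53.60 dB.
diesel generator: 94 − 20·log₁₀(53.4/4.7) = 94 − 21.11 = 72.89 dB.
woodworking router: 94 − 20·log₁₀(15.1/1.4) = 94 − 20.66 = 73.34 dB.
CNC lathe: 87 − 20·log₁₀(10.7/1.9) = 87 − 15.01 = 71.99 dB.
Σ 10^(L/10) = 5.708e+07 → L_total = 10·log₁₀(5.708e+07) = 77.57 dB.

77.6 dB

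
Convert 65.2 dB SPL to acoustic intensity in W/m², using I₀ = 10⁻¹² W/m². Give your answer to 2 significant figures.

I = I₀·10^(L/10) = 10⁻¹² × 10^(65.2/10) = 10^(-5.480).

3.3e-06 W/m²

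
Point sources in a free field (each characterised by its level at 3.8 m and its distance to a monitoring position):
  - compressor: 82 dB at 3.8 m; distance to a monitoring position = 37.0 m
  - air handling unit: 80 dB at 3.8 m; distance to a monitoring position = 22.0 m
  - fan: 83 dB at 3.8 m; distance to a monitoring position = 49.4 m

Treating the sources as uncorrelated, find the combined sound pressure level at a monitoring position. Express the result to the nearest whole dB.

68 dB

First find each source's level at the receiver (point-source: −20·log₁₀(r/r_ref)), then combine on an intensity basis.
compressor: 82 − 20·log₁₀(37.0/3.8) = 82 − 19.77 = 62.23 dB.
air handling unit: 80 − 20·log₁₀(22.0/3.8) = 80 − 15.25 = 64.75 dB.
fan: 83 − 20·log₁₀(49.4/3.8) = 83 − 22.28 = 60.72 dB.
Σ 10^(L/10) = 5.836e+06 → L_total = 10·log₁₀(5.836e+06) = 67.66 dB.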